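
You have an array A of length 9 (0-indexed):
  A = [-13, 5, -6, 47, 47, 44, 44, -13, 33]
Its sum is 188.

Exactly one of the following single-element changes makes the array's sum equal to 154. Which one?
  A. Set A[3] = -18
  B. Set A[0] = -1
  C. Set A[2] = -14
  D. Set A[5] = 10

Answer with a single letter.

Answer: D

Derivation:
Option A: A[3] 47->-18, delta=-65, new_sum=188+(-65)=123
Option B: A[0] -13->-1, delta=12, new_sum=188+(12)=200
Option C: A[2] -6->-14, delta=-8, new_sum=188+(-8)=180
Option D: A[5] 44->10, delta=-34, new_sum=188+(-34)=154 <-- matches target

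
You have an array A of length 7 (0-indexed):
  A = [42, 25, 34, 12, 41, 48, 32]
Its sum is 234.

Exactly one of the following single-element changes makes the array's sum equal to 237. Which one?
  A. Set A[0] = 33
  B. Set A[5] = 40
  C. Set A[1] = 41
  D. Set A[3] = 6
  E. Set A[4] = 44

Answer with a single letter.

Option A: A[0] 42->33, delta=-9, new_sum=234+(-9)=225
Option B: A[5] 48->40, delta=-8, new_sum=234+(-8)=226
Option C: A[1] 25->41, delta=16, new_sum=234+(16)=250
Option D: A[3] 12->6, delta=-6, new_sum=234+(-6)=228
Option E: A[4] 41->44, delta=3, new_sum=234+(3)=237 <-- matches target

Answer: E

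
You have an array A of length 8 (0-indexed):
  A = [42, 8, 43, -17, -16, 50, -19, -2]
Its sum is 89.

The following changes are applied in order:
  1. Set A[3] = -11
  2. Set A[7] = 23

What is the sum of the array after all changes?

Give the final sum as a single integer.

Answer: 120

Derivation:
Initial sum: 89
Change 1: A[3] -17 -> -11, delta = 6, sum = 95
Change 2: A[7] -2 -> 23, delta = 25, sum = 120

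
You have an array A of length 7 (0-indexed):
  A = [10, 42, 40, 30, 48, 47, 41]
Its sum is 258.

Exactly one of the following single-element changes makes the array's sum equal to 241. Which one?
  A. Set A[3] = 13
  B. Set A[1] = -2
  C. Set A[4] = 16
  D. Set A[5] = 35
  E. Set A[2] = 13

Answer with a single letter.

Answer: A

Derivation:
Option A: A[3] 30->13, delta=-17, new_sum=258+(-17)=241 <-- matches target
Option B: A[1] 42->-2, delta=-44, new_sum=258+(-44)=214
Option C: A[4] 48->16, delta=-32, new_sum=258+(-32)=226
Option D: A[5] 47->35, delta=-12, new_sum=258+(-12)=246
Option E: A[2] 40->13, delta=-27, new_sum=258+(-27)=231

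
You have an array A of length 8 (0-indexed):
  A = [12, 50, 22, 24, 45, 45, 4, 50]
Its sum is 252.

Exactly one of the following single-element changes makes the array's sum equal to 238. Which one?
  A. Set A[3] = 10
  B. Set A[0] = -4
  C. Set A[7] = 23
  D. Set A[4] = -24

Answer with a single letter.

Answer: A

Derivation:
Option A: A[3] 24->10, delta=-14, new_sum=252+(-14)=238 <-- matches target
Option B: A[0] 12->-4, delta=-16, new_sum=252+(-16)=236
Option C: A[7] 50->23, delta=-27, new_sum=252+(-27)=225
Option D: A[4] 45->-24, delta=-69, new_sum=252+(-69)=183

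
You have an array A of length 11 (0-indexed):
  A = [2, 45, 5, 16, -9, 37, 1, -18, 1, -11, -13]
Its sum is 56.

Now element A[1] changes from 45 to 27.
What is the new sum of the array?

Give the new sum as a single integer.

Answer: 38

Derivation:
Old value at index 1: 45
New value at index 1: 27
Delta = 27 - 45 = -18
New sum = old_sum + delta = 56 + (-18) = 38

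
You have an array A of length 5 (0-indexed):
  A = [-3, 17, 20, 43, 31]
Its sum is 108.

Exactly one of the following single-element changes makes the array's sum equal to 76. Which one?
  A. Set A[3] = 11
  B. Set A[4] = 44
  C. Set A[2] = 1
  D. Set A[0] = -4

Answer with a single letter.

Option A: A[3] 43->11, delta=-32, new_sum=108+(-32)=76 <-- matches target
Option B: A[4] 31->44, delta=13, new_sum=108+(13)=121
Option C: A[2] 20->1, delta=-19, new_sum=108+(-19)=89
Option D: A[0] -3->-4, delta=-1, new_sum=108+(-1)=107

Answer: A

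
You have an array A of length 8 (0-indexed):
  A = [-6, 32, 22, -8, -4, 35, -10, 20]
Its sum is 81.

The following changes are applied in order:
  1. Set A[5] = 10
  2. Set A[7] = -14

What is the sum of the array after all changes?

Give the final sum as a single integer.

Answer: 22

Derivation:
Initial sum: 81
Change 1: A[5] 35 -> 10, delta = -25, sum = 56
Change 2: A[7] 20 -> -14, delta = -34, sum = 22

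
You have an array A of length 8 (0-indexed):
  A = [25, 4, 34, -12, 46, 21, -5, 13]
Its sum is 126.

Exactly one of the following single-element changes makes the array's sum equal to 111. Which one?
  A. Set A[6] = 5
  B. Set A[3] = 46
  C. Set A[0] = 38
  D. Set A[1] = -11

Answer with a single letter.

Answer: D

Derivation:
Option A: A[6] -5->5, delta=10, new_sum=126+(10)=136
Option B: A[3] -12->46, delta=58, new_sum=126+(58)=184
Option C: A[0] 25->38, delta=13, new_sum=126+(13)=139
Option D: A[1] 4->-11, delta=-15, new_sum=126+(-15)=111 <-- matches target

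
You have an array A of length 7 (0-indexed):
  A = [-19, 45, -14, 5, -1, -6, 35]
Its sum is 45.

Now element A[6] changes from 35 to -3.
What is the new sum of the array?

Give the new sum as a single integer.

Answer: 7

Derivation:
Old value at index 6: 35
New value at index 6: -3
Delta = -3 - 35 = -38
New sum = old_sum + delta = 45 + (-38) = 7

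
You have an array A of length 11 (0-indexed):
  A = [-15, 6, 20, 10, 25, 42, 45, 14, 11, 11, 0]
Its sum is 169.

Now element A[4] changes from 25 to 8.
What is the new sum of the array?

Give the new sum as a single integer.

Answer: 152

Derivation:
Old value at index 4: 25
New value at index 4: 8
Delta = 8 - 25 = -17
New sum = old_sum + delta = 169 + (-17) = 152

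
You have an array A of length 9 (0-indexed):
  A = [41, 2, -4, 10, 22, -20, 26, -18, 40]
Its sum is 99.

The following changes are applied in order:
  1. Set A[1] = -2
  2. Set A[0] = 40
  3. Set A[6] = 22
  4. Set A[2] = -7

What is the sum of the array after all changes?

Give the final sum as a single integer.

Answer: 87

Derivation:
Initial sum: 99
Change 1: A[1] 2 -> -2, delta = -4, sum = 95
Change 2: A[0] 41 -> 40, delta = -1, sum = 94
Change 3: A[6] 26 -> 22, delta = -4, sum = 90
Change 4: A[2] -4 -> -7, delta = -3, sum = 87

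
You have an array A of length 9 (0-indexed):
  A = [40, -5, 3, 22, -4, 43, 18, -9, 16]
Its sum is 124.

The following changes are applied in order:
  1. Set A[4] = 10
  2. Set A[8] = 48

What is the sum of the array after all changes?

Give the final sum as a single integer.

Initial sum: 124
Change 1: A[4] -4 -> 10, delta = 14, sum = 138
Change 2: A[8] 16 -> 48, delta = 32, sum = 170

Answer: 170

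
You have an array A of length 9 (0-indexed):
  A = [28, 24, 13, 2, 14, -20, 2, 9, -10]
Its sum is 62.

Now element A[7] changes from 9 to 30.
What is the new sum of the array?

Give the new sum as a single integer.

Answer: 83

Derivation:
Old value at index 7: 9
New value at index 7: 30
Delta = 30 - 9 = 21
New sum = old_sum + delta = 62 + (21) = 83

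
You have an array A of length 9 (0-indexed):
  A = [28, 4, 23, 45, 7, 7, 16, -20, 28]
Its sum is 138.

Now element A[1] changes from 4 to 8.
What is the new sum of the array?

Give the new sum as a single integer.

Old value at index 1: 4
New value at index 1: 8
Delta = 8 - 4 = 4
New sum = old_sum + delta = 138 + (4) = 142

Answer: 142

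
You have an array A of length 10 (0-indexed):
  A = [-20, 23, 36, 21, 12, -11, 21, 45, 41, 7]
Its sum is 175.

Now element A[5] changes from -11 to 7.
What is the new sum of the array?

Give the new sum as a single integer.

Answer: 193

Derivation:
Old value at index 5: -11
New value at index 5: 7
Delta = 7 - -11 = 18
New sum = old_sum + delta = 175 + (18) = 193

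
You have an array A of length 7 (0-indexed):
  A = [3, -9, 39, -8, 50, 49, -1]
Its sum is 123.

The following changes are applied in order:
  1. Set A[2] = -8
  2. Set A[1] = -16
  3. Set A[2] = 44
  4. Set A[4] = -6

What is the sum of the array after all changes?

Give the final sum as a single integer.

Initial sum: 123
Change 1: A[2] 39 -> -8, delta = -47, sum = 76
Change 2: A[1] -9 -> -16, delta = -7, sum = 69
Change 3: A[2] -8 -> 44, delta = 52, sum = 121
Change 4: A[4] 50 -> -6, delta = -56, sum = 65

Answer: 65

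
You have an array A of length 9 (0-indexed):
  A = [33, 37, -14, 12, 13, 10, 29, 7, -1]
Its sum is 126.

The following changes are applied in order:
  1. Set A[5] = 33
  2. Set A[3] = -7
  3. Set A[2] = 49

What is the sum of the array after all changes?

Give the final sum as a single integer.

Answer: 193

Derivation:
Initial sum: 126
Change 1: A[5] 10 -> 33, delta = 23, sum = 149
Change 2: A[3] 12 -> -7, delta = -19, sum = 130
Change 3: A[2] -14 -> 49, delta = 63, sum = 193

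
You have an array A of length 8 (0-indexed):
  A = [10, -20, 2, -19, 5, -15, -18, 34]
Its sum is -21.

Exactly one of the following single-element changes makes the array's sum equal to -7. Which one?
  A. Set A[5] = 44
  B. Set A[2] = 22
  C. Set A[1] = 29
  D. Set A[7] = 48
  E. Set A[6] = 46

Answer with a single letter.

Option A: A[5] -15->44, delta=59, new_sum=-21+(59)=38
Option B: A[2] 2->22, delta=20, new_sum=-21+(20)=-1
Option C: A[1] -20->29, delta=49, new_sum=-21+(49)=28
Option D: A[7] 34->48, delta=14, new_sum=-21+(14)=-7 <-- matches target
Option E: A[6] -18->46, delta=64, new_sum=-21+(64)=43

Answer: D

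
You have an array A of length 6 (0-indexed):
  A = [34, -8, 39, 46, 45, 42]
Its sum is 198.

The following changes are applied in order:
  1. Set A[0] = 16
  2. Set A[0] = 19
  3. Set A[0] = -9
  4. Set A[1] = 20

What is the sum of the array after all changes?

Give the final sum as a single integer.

Initial sum: 198
Change 1: A[0] 34 -> 16, delta = -18, sum = 180
Change 2: A[0] 16 -> 19, delta = 3, sum = 183
Change 3: A[0] 19 -> -9, delta = -28, sum = 155
Change 4: A[1] -8 -> 20, delta = 28, sum = 183

Answer: 183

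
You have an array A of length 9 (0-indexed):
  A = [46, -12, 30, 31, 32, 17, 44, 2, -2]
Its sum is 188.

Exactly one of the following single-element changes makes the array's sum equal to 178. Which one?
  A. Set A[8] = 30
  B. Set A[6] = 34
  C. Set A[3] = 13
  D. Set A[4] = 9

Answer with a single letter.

Answer: B

Derivation:
Option A: A[8] -2->30, delta=32, new_sum=188+(32)=220
Option B: A[6] 44->34, delta=-10, new_sum=188+(-10)=178 <-- matches target
Option C: A[3] 31->13, delta=-18, new_sum=188+(-18)=170
Option D: A[4] 32->9, delta=-23, new_sum=188+(-23)=165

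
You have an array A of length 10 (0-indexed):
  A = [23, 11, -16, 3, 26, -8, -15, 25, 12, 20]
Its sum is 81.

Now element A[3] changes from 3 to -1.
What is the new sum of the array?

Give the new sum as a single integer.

Answer: 77

Derivation:
Old value at index 3: 3
New value at index 3: -1
Delta = -1 - 3 = -4
New sum = old_sum + delta = 81 + (-4) = 77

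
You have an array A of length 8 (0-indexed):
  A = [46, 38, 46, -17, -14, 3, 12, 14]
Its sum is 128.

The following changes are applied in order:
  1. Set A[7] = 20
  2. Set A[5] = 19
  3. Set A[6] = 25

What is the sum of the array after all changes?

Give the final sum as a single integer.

Initial sum: 128
Change 1: A[7] 14 -> 20, delta = 6, sum = 134
Change 2: A[5] 3 -> 19, delta = 16, sum = 150
Change 3: A[6] 12 -> 25, delta = 13, sum = 163

Answer: 163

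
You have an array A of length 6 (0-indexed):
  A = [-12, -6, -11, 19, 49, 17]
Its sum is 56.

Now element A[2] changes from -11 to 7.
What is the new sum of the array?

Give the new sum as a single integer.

Old value at index 2: -11
New value at index 2: 7
Delta = 7 - -11 = 18
New sum = old_sum + delta = 56 + (18) = 74

Answer: 74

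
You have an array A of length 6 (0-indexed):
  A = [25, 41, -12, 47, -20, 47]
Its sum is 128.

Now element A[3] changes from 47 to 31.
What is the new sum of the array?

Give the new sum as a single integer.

Old value at index 3: 47
New value at index 3: 31
Delta = 31 - 47 = -16
New sum = old_sum + delta = 128 + (-16) = 112

Answer: 112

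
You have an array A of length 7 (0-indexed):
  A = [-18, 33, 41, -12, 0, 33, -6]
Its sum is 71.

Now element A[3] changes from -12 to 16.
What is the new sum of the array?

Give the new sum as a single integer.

Old value at index 3: -12
New value at index 3: 16
Delta = 16 - -12 = 28
New sum = old_sum + delta = 71 + (28) = 99

Answer: 99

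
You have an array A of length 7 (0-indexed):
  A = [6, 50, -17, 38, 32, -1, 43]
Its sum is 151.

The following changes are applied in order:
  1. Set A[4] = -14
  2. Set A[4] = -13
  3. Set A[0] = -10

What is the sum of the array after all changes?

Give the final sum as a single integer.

Initial sum: 151
Change 1: A[4] 32 -> -14, delta = -46, sum = 105
Change 2: A[4] -14 -> -13, delta = 1, sum = 106
Change 3: A[0] 6 -> -10, delta = -16, sum = 90

Answer: 90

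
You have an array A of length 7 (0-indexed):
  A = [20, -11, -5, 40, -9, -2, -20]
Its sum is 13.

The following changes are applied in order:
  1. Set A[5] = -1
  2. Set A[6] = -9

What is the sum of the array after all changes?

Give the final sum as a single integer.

Answer: 25

Derivation:
Initial sum: 13
Change 1: A[5] -2 -> -1, delta = 1, sum = 14
Change 2: A[6] -20 -> -9, delta = 11, sum = 25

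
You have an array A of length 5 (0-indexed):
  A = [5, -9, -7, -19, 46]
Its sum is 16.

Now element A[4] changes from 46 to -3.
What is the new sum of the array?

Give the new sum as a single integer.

Old value at index 4: 46
New value at index 4: -3
Delta = -3 - 46 = -49
New sum = old_sum + delta = 16 + (-49) = -33

Answer: -33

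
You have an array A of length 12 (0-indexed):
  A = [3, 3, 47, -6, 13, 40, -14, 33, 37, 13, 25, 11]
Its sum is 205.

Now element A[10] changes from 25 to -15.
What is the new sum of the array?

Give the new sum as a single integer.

Answer: 165

Derivation:
Old value at index 10: 25
New value at index 10: -15
Delta = -15 - 25 = -40
New sum = old_sum + delta = 205 + (-40) = 165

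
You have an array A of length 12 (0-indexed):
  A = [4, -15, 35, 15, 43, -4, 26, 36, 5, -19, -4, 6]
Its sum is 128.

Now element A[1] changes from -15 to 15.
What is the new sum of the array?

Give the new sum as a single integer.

Answer: 158

Derivation:
Old value at index 1: -15
New value at index 1: 15
Delta = 15 - -15 = 30
New sum = old_sum + delta = 128 + (30) = 158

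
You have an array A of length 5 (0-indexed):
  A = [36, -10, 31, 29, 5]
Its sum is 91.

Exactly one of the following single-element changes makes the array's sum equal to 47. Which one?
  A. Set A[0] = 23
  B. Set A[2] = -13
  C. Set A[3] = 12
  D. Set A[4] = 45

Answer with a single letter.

Answer: B

Derivation:
Option A: A[0] 36->23, delta=-13, new_sum=91+(-13)=78
Option B: A[2] 31->-13, delta=-44, new_sum=91+(-44)=47 <-- matches target
Option C: A[3] 29->12, delta=-17, new_sum=91+(-17)=74
Option D: A[4] 5->45, delta=40, new_sum=91+(40)=131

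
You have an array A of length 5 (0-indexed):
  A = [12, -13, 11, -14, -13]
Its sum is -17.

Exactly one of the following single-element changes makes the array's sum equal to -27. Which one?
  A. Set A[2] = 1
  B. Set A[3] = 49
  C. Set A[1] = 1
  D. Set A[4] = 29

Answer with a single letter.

Option A: A[2] 11->1, delta=-10, new_sum=-17+(-10)=-27 <-- matches target
Option B: A[3] -14->49, delta=63, new_sum=-17+(63)=46
Option C: A[1] -13->1, delta=14, new_sum=-17+(14)=-3
Option D: A[4] -13->29, delta=42, new_sum=-17+(42)=25

Answer: A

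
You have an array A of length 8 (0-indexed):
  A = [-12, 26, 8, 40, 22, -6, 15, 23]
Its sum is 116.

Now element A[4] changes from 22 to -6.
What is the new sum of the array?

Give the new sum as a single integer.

Answer: 88

Derivation:
Old value at index 4: 22
New value at index 4: -6
Delta = -6 - 22 = -28
New sum = old_sum + delta = 116 + (-28) = 88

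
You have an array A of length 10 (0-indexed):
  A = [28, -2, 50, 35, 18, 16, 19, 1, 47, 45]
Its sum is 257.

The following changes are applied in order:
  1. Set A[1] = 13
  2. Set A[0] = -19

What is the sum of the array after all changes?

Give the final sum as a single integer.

Answer: 225

Derivation:
Initial sum: 257
Change 1: A[1] -2 -> 13, delta = 15, sum = 272
Change 2: A[0] 28 -> -19, delta = -47, sum = 225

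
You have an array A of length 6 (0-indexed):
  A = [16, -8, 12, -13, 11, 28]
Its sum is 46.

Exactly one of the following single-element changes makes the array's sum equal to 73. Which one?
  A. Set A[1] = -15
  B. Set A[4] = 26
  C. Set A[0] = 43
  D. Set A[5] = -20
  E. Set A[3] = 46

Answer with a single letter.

Option A: A[1] -8->-15, delta=-7, new_sum=46+(-7)=39
Option B: A[4] 11->26, delta=15, new_sum=46+(15)=61
Option C: A[0] 16->43, delta=27, new_sum=46+(27)=73 <-- matches target
Option D: A[5] 28->-20, delta=-48, new_sum=46+(-48)=-2
Option E: A[3] -13->46, delta=59, new_sum=46+(59)=105

Answer: C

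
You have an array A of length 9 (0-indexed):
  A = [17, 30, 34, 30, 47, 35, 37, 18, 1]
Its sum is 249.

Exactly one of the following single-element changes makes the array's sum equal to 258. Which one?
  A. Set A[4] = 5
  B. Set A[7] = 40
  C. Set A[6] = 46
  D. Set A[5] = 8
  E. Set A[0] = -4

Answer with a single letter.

Option A: A[4] 47->5, delta=-42, new_sum=249+(-42)=207
Option B: A[7] 18->40, delta=22, new_sum=249+(22)=271
Option C: A[6] 37->46, delta=9, new_sum=249+(9)=258 <-- matches target
Option D: A[5] 35->8, delta=-27, new_sum=249+(-27)=222
Option E: A[0] 17->-4, delta=-21, new_sum=249+(-21)=228

Answer: C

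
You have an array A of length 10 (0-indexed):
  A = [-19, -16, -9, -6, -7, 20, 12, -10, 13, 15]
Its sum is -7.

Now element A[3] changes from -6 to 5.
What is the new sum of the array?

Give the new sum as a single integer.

Answer: 4

Derivation:
Old value at index 3: -6
New value at index 3: 5
Delta = 5 - -6 = 11
New sum = old_sum + delta = -7 + (11) = 4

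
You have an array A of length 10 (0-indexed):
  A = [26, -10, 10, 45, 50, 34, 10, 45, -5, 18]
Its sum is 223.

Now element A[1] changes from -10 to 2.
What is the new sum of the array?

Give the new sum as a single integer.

Old value at index 1: -10
New value at index 1: 2
Delta = 2 - -10 = 12
New sum = old_sum + delta = 223 + (12) = 235

Answer: 235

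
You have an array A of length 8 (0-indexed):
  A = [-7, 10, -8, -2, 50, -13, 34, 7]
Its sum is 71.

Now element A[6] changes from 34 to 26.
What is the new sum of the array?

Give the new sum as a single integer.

Answer: 63

Derivation:
Old value at index 6: 34
New value at index 6: 26
Delta = 26 - 34 = -8
New sum = old_sum + delta = 71 + (-8) = 63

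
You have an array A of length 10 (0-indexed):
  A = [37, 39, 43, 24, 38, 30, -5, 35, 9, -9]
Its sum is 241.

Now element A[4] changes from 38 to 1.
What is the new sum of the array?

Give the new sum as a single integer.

Answer: 204

Derivation:
Old value at index 4: 38
New value at index 4: 1
Delta = 1 - 38 = -37
New sum = old_sum + delta = 241 + (-37) = 204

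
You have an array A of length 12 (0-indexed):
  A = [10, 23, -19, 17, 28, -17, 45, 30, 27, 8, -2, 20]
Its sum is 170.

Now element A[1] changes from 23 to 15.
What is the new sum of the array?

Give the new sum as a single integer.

Old value at index 1: 23
New value at index 1: 15
Delta = 15 - 23 = -8
New sum = old_sum + delta = 170 + (-8) = 162

Answer: 162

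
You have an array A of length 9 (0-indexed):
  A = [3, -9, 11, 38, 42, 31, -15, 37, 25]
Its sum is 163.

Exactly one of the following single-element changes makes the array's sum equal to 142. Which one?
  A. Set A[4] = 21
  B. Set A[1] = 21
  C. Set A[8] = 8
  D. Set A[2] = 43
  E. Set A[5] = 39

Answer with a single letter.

Answer: A

Derivation:
Option A: A[4] 42->21, delta=-21, new_sum=163+(-21)=142 <-- matches target
Option B: A[1] -9->21, delta=30, new_sum=163+(30)=193
Option C: A[8] 25->8, delta=-17, new_sum=163+(-17)=146
Option D: A[2] 11->43, delta=32, new_sum=163+(32)=195
Option E: A[5] 31->39, delta=8, new_sum=163+(8)=171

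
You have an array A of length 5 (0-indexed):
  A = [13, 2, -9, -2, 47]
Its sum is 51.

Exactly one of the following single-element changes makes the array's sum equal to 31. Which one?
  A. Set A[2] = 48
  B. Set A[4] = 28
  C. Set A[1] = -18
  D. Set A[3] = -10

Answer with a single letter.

Answer: C

Derivation:
Option A: A[2] -9->48, delta=57, new_sum=51+(57)=108
Option B: A[4] 47->28, delta=-19, new_sum=51+(-19)=32
Option C: A[1] 2->-18, delta=-20, new_sum=51+(-20)=31 <-- matches target
Option D: A[3] -2->-10, delta=-8, new_sum=51+(-8)=43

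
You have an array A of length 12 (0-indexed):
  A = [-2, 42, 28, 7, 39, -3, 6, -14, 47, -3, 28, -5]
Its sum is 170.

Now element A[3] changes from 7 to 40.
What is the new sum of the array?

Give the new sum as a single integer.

Answer: 203

Derivation:
Old value at index 3: 7
New value at index 3: 40
Delta = 40 - 7 = 33
New sum = old_sum + delta = 170 + (33) = 203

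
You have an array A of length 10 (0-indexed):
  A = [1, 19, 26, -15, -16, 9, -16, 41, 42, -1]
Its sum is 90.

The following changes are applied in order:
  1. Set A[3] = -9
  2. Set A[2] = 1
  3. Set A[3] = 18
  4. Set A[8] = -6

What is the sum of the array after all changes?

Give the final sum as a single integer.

Answer: 50

Derivation:
Initial sum: 90
Change 1: A[3] -15 -> -9, delta = 6, sum = 96
Change 2: A[2] 26 -> 1, delta = -25, sum = 71
Change 3: A[3] -9 -> 18, delta = 27, sum = 98
Change 4: A[8] 42 -> -6, delta = -48, sum = 50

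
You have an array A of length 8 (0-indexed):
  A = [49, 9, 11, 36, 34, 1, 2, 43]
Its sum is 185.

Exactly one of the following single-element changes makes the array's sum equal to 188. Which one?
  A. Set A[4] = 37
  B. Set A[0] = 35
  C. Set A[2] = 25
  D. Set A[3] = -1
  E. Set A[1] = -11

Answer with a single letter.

Answer: A

Derivation:
Option A: A[4] 34->37, delta=3, new_sum=185+(3)=188 <-- matches target
Option B: A[0] 49->35, delta=-14, new_sum=185+(-14)=171
Option C: A[2] 11->25, delta=14, new_sum=185+(14)=199
Option D: A[3] 36->-1, delta=-37, new_sum=185+(-37)=148
Option E: A[1] 9->-11, delta=-20, new_sum=185+(-20)=165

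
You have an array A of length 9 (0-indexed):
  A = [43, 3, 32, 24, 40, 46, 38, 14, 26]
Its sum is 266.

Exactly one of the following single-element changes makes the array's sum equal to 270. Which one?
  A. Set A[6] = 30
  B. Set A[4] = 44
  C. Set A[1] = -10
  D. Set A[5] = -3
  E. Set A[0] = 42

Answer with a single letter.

Answer: B

Derivation:
Option A: A[6] 38->30, delta=-8, new_sum=266+(-8)=258
Option B: A[4] 40->44, delta=4, new_sum=266+(4)=270 <-- matches target
Option C: A[1] 3->-10, delta=-13, new_sum=266+(-13)=253
Option D: A[5] 46->-3, delta=-49, new_sum=266+(-49)=217
Option E: A[0] 43->42, delta=-1, new_sum=266+(-1)=265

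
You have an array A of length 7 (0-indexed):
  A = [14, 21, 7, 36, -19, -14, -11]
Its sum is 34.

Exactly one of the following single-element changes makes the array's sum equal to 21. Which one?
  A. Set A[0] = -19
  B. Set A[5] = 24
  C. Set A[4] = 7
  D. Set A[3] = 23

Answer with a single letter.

Option A: A[0] 14->-19, delta=-33, new_sum=34+(-33)=1
Option B: A[5] -14->24, delta=38, new_sum=34+(38)=72
Option C: A[4] -19->7, delta=26, new_sum=34+(26)=60
Option D: A[3] 36->23, delta=-13, new_sum=34+(-13)=21 <-- matches target

Answer: D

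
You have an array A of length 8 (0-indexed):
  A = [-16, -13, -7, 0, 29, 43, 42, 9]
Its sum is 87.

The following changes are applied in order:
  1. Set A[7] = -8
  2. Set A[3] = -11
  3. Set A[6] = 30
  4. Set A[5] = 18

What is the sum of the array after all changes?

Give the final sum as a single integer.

Answer: 22

Derivation:
Initial sum: 87
Change 1: A[7] 9 -> -8, delta = -17, sum = 70
Change 2: A[3] 0 -> -11, delta = -11, sum = 59
Change 3: A[6] 42 -> 30, delta = -12, sum = 47
Change 4: A[5] 43 -> 18, delta = -25, sum = 22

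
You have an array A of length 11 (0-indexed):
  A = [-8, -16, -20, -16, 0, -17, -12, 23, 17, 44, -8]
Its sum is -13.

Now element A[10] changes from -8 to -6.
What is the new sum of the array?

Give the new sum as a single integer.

Old value at index 10: -8
New value at index 10: -6
Delta = -6 - -8 = 2
New sum = old_sum + delta = -13 + (2) = -11

Answer: -11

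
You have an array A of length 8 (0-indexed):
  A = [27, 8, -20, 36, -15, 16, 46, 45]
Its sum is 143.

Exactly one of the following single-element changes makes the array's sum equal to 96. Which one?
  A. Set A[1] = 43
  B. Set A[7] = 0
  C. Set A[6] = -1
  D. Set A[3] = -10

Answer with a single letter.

Answer: C

Derivation:
Option A: A[1] 8->43, delta=35, new_sum=143+(35)=178
Option B: A[7] 45->0, delta=-45, new_sum=143+(-45)=98
Option C: A[6] 46->-1, delta=-47, new_sum=143+(-47)=96 <-- matches target
Option D: A[3] 36->-10, delta=-46, new_sum=143+(-46)=97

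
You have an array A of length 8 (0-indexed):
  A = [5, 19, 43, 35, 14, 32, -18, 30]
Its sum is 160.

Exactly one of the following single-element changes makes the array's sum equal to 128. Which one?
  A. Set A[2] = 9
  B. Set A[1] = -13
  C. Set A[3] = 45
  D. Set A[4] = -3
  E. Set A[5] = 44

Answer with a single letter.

Option A: A[2] 43->9, delta=-34, new_sum=160+(-34)=126
Option B: A[1] 19->-13, delta=-32, new_sum=160+(-32)=128 <-- matches target
Option C: A[3] 35->45, delta=10, new_sum=160+(10)=170
Option D: A[4] 14->-3, delta=-17, new_sum=160+(-17)=143
Option E: A[5] 32->44, delta=12, new_sum=160+(12)=172

Answer: B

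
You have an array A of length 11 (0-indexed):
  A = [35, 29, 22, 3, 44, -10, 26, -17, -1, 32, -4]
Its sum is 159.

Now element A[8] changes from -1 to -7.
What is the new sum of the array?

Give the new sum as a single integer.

Old value at index 8: -1
New value at index 8: -7
Delta = -7 - -1 = -6
New sum = old_sum + delta = 159 + (-6) = 153

Answer: 153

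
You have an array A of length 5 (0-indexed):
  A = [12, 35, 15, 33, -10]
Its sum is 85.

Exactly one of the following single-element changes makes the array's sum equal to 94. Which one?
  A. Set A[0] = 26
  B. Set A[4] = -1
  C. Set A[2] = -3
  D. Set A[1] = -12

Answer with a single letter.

Option A: A[0] 12->26, delta=14, new_sum=85+(14)=99
Option B: A[4] -10->-1, delta=9, new_sum=85+(9)=94 <-- matches target
Option C: A[2] 15->-3, delta=-18, new_sum=85+(-18)=67
Option D: A[1] 35->-12, delta=-47, new_sum=85+(-47)=38

Answer: B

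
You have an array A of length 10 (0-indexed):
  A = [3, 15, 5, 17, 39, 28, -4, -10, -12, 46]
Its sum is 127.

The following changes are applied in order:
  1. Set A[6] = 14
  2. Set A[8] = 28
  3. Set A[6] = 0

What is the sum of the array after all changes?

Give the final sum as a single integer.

Answer: 171

Derivation:
Initial sum: 127
Change 1: A[6] -4 -> 14, delta = 18, sum = 145
Change 2: A[8] -12 -> 28, delta = 40, sum = 185
Change 3: A[6] 14 -> 0, delta = -14, sum = 171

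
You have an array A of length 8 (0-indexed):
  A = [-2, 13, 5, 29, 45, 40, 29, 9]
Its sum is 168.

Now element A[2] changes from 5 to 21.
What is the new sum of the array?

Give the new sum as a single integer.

Answer: 184

Derivation:
Old value at index 2: 5
New value at index 2: 21
Delta = 21 - 5 = 16
New sum = old_sum + delta = 168 + (16) = 184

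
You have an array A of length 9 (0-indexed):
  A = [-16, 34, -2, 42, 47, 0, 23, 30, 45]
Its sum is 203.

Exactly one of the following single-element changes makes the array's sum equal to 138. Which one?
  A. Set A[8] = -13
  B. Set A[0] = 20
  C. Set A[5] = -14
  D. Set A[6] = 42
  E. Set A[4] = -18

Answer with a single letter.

Option A: A[8] 45->-13, delta=-58, new_sum=203+(-58)=145
Option B: A[0] -16->20, delta=36, new_sum=203+(36)=239
Option C: A[5] 0->-14, delta=-14, new_sum=203+(-14)=189
Option D: A[6] 23->42, delta=19, new_sum=203+(19)=222
Option E: A[4] 47->-18, delta=-65, new_sum=203+(-65)=138 <-- matches target

Answer: E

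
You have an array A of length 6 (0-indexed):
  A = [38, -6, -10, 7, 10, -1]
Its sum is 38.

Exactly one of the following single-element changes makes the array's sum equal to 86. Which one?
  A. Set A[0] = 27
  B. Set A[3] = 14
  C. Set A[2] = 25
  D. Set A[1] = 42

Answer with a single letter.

Answer: D

Derivation:
Option A: A[0] 38->27, delta=-11, new_sum=38+(-11)=27
Option B: A[3] 7->14, delta=7, new_sum=38+(7)=45
Option C: A[2] -10->25, delta=35, new_sum=38+(35)=73
Option D: A[1] -6->42, delta=48, new_sum=38+(48)=86 <-- matches target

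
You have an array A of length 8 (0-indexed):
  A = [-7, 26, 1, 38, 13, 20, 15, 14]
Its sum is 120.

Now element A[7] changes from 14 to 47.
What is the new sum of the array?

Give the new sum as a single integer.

Answer: 153

Derivation:
Old value at index 7: 14
New value at index 7: 47
Delta = 47 - 14 = 33
New sum = old_sum + delta = 120 + (33) = 153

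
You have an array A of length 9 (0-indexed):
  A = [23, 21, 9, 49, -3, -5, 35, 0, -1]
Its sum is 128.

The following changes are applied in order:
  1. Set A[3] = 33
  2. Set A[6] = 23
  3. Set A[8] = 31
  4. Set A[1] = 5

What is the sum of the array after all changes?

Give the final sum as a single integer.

Initial sum: 128
Change 1: A[3] 49 -> 33, delta = -16, sum = 112
Change 2: A[6] 35 -> 23, delta = -12, sum = 100
Change 3: A[8] -1 -> 31, delta = 32, sum = 132
Change 4: A[1] 21 -> 5, delta = -16, sum = 116

Answer: 116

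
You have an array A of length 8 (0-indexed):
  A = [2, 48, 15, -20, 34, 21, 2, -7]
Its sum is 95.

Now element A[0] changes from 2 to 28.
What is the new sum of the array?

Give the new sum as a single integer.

Old value at index 0: 2
New value at index 0: 28
Delta = 28 - 2 = 26
New sum = old_sum + delta = 95 + (26) = 121

Answer: 121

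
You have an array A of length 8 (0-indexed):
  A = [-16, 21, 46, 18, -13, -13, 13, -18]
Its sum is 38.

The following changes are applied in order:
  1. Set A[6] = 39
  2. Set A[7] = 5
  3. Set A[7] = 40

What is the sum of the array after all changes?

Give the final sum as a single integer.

Answer: 122

Derivation:
Initial sum: 38
Change 1: A[6] 13 -> 39, delta = 26, sum = 64
Change 2: A[7] -18 -> 5, delta = 23, sum = 87
Change 3: A[7] 5 -> 40, delta = 35, sum = 122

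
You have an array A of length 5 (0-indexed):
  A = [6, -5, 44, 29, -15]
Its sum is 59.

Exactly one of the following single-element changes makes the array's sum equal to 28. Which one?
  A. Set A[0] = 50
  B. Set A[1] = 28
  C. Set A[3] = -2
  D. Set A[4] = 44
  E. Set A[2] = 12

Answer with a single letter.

Answer: C

Derivation:
Option A: A[0] 6->50, delta=44, new_sum=59+(44)=103
Option B: A[1] -5->28, delta=33, new_sum=59+(33)=92
Option C: A[3] 29->-2, delta=-31, new_sum=59+(-31)=28 <-- matches target
Option D: A[4] -15->44, delta=59, new_sum=59+(59)=118
Option E: A[2] 44->12, delta=-32, new_sum=59+(-32)=27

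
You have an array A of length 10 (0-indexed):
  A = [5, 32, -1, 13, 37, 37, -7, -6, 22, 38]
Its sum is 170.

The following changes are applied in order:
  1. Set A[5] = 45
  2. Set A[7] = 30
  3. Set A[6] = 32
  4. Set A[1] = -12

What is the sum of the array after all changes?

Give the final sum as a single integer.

Initial sum: 170
Change 1: A[5] 37 -> 45, delta = 8, sum = 178
Change 2: A[7] -6 -> 30, delta = 36, sum = 214
Change 3: A[6] -7 -> 32, delta = 39, sum = 253
Change 4: A[1] 32 -> -12, delta = -44, sum = 209

Answer: 209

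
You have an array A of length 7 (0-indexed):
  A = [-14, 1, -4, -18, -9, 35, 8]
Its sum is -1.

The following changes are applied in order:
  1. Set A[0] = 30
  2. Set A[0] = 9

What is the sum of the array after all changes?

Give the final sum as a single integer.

Initial sum: -1
Change 1: A[0] -14 -> 30, delta = 44, sum = 43
Change 2: A[0] 30 -> 9, delta = -21, sum = 22

Answer: 22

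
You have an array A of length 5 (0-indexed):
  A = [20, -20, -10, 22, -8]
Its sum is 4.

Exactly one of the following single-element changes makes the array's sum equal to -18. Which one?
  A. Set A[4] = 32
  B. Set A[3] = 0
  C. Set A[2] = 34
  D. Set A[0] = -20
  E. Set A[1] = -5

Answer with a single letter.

Option A: A[4] -8->32, delta=40, new_sum=4+(40)=44
Option B: A[3] 22->0, delta=-22, new_sum=4+(-22)=-18 <-- matches target
Option C: A[2] -10->34, delta=44, new_sum=4+(44)=48
Option D: A[0] 20->-20, delta=-40, new_sum=4+(-40)=-36
Option E: A[1] -20->-5, delta=15, new_sum=4+(15)=19

Answer: B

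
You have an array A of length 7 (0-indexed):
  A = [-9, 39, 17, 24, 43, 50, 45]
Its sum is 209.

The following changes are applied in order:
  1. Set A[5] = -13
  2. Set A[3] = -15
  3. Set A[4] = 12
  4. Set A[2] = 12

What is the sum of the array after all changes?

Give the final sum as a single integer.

Answer: 71

Derivation:
Initial sum: 209
Change 1: A[5] 50 -> -13, delta = -63, sum = 146
Change 2: A[3] 24 -> -15, delta = -39, sum = 107
Change 3: A[4] 43 -> 12, delta = -31, sum = 76
Change 4: A[2] 17 -> 12, delta = -5, sum = 71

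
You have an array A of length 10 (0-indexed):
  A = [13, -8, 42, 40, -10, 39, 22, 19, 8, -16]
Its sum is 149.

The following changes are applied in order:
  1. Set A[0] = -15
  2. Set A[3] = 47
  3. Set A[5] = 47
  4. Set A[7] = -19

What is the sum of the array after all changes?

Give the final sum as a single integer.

Initial sum: 149
Change 1: A[0] 13 -> -15, delta = -28, sum = 121
Change 2: A[3] 40 -> 47, delta = 7, sum = 128
Change 3: A[5] 39 -> 47, delta = 8, sum = 136
Change 4: A[7] 19 -> -19, delta = -38, sum = 98

Answer: 98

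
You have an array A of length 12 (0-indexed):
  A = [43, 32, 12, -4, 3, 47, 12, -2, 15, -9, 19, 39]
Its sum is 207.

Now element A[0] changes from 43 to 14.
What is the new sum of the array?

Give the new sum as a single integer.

Answer: 178

Derivation:
Old value at index 0: 43
New value at index 0: 14
Delta = 14 - 43 = -29
New sum = old_sum + delta = 207 + (-29) = 178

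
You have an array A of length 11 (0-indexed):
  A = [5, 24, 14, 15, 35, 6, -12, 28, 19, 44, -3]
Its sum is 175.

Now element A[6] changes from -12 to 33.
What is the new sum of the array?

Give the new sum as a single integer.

Old value at index 6: -12
New value at index 6: 33
Delta = 33 - -12 = 45
New sum = old_sum + delta = 175 + (45) = 220

Answer: 220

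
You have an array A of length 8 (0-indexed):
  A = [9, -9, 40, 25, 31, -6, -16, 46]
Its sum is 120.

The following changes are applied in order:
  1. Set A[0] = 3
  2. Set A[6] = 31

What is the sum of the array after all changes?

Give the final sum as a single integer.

Initial sum: 120
Change 1: A[0] 9 -> 3, delta = -6, sum = 114
Change 2: A[6] -16 -> 31, delta = 47, sum = 161

Answer: 161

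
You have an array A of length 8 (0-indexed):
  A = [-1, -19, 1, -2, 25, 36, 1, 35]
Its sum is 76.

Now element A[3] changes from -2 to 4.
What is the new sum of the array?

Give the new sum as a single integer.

Answer: 82

Derivation:
Old value at index 3: -2
New value at index 3: 4
Delta = 4 - -2 = 6
New sum = old_sum + delta = 76 + (6) = 82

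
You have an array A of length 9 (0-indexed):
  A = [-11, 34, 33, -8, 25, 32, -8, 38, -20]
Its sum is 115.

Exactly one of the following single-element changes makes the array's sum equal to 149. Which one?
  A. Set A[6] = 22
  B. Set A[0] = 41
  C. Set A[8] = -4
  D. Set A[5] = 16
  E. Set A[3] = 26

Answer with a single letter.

Answer: E

Derivation:
Option A: A[6] -8->22, delta=30, new_sum=115+(30)=145
Option B: A[0] -11->41, delta=52, new_sum=115+(52)=167
Option C: A[8] -20->-4, delta=16, new_sum=115+(16)=131
Option D: A[5] 32->16, delta=-16, new_sum=115+(-16)=99
Option E: A[3] -8->26, delta=34, new_sum=115+(34)=149 <-- matches target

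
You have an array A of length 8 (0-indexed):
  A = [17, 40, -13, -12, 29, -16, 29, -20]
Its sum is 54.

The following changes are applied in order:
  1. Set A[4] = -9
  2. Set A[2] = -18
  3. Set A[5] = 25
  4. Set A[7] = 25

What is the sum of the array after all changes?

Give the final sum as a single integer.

Answer: 97

Derivation:
Initial sum: 54
Change 1: A[4] 29 -> -9, delta = -38, sum = 16
Change 2: A[2] -13 -> -18, delta = -5, sum = 11
Change 3: A[5] -16 -> 25, delta = 41, sum = 52
Change 4: A[7] -20 -> 25, delta = 45, sum = 97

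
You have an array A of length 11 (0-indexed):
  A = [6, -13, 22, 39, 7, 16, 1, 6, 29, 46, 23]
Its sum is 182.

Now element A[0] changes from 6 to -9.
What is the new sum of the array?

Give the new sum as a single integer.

Old value at index 0: 6
New value at index 0: -9
Delta = -9 - 6 = -15
New sum = old_sum + delta = 182 + (-15) = 167

Answer: 167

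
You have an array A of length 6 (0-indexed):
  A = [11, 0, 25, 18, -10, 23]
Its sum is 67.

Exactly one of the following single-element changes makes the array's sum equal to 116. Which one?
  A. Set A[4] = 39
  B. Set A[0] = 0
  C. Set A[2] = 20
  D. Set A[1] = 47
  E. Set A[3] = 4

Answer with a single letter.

Option A: A[4] -10->39, delta=49, new_sum=67+(49)=116 <-- matches target
Option B: A[0] 11->0, delta=-11, new_sum=67+(-11)=56
Option C: A[2] 25->20, delta=-5, new_sum=67+(-5)=62
Option D: A[1] 0->47, delta=47, new_sum=67+(47)=114
Option E: A[3] 18->4, delta=-14, new_sum=67+(-14)=53

Answer: A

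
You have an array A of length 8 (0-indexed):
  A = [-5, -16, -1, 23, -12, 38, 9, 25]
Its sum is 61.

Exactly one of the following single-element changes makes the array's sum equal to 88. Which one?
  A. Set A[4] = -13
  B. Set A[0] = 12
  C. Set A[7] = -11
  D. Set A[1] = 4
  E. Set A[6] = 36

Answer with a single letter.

Option A: A[4] -12->-13, delta=-1, new_sum=61+(-1)=60
Option B: A[0] -5->12, delta=17, new_sum=61+(17)=78
Option C: A[7] 25->-11, delta=-36, new_sum=61+(-36)=25
Option D: A[1] -16->4, delta=20, new_sum=61+(20)=81
Option E: A[6] 9->36, delta=27, new_sum=61+(27)=88 <-- matches target

Answer: E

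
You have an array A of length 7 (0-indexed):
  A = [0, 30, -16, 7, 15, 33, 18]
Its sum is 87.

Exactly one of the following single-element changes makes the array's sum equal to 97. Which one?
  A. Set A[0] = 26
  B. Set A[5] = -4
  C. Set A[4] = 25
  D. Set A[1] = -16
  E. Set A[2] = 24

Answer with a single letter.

Answer: C

Derivation:
Option A: A[0] 0->26, delta=26, new_sum=87+(26)=113
Option B: A[5] 33->-4, delta=-37, new_sum=87+(-37)=50
Option C: A[4] 15->25, delta=10, new_sum=87+(10)=97 <-- matches target
Option D: A[1] 30->-16, delta=-46, new_sum=87+(-46)=41
Option E: A[2] -16->24, delta=40, new_sum=87+(40)=127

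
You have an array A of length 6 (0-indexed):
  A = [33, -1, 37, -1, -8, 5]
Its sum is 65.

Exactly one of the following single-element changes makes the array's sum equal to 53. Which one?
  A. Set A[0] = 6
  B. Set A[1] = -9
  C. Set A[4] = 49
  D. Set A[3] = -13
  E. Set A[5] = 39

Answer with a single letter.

Option A: A[0] 33->6, delta=-27, new_sum=65+(-27)=38
Option B: A[1] -1->-9, delta=-8, new_sum=65+(-8)=57
Option C: A[4] -8->49, delta=57, new_sum=65+(57)=122
Option D: A[3] -1->-13, delta=-12, new_sum=65+(-12)=53 <-- matches target
Option E: A[5] 5->39, delta=34, new_sum=65+(34)=99

Answer: D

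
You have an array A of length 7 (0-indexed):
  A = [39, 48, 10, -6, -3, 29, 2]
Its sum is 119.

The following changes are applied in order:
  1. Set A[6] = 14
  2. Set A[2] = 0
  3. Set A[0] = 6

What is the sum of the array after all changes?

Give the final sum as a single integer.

Answer: 88

Derivation:
Initial sum: 119
Change 1: A[6] 2 -> 14, delta = 12, sum = 131
Change 2: A[2] 10 -> 0, delta = -10, sum = 121
Change 3: A[0] 39 -> 6, delta = -33, sum = 88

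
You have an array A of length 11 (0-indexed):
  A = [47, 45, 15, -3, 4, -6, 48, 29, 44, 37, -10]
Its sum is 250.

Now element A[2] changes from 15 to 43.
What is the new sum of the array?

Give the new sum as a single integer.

Old value at index 2: 15
New value at index 2: 43
Delta = 43 - 15 = 28
New sum = old_sum + delta = 250 + (28) = 278

Answer: 278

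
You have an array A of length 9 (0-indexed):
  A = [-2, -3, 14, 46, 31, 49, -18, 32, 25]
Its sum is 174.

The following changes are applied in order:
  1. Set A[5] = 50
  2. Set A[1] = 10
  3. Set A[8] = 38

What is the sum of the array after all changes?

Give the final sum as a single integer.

Initial sum: 174
Change 1: A[5] 49 -> 50, delta = 1, sum = 175
Change 2: A[1] -3 -> 10, delta = 13, sum = 188
Change 3: A[8] 25 -> 38, delta = 13, sum = 201

Answer: 201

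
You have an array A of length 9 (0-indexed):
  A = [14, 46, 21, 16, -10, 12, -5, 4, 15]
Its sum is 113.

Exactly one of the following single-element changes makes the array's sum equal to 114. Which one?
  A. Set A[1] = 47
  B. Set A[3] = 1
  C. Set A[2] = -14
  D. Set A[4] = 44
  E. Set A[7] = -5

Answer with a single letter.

Answer: A

Derivation:
Option A: A[1] 46->47, delta=1, new_sum=113+(1)=114 <-- matches target
Option B: A[3] 16->1, delta=-15, new_sum=113+(-15)=98
Option C: A[2] 21->-14, delta=-35, new_sum=113+(-35)=78
Option D: A[4] -10->44, delta=54, new_sum=113+(54)=167
Option E: A[7] 4->-5, delta=-9, new_sum=113+(-9)=104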